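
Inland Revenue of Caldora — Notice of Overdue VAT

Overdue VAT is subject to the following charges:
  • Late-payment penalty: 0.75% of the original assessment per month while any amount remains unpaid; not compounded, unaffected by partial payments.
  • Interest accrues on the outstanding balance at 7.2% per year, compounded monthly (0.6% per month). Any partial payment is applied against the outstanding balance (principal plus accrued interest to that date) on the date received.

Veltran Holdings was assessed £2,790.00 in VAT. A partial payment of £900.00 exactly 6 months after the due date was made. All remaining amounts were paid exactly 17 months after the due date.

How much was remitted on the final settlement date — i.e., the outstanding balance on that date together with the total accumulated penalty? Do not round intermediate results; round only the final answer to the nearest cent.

Balance at month 6: £2,790.0000 × (1 + 0.006)^6 = £2,891.9587…
After £900.00 payment: £2,891.9587… − £900.00 = £1,991.9587…
Balance at month 17: £1,991.9587… × (1 + 0.006)^11 = £2,127.4439…
Penalty: 17 × 0.75% × £2,790.00 = £355.73…
Final settlement = outstanding balance + penalty = £2,127.4439… + £355.73… = £2,483.17

£2,483.17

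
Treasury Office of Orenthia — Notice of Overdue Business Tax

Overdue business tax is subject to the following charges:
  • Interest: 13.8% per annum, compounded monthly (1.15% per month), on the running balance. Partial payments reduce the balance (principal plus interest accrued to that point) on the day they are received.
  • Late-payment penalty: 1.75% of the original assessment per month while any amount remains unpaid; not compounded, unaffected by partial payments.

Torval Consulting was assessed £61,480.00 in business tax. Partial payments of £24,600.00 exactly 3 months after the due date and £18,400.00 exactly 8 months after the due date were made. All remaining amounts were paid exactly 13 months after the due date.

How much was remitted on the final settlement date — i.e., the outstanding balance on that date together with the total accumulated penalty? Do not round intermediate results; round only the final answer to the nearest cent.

Balance at month 3: £61,480.0000 × (1 + 0.0115)^3 = £63,625.5457…
After £24,600.00 payment: £63,625.5457… − £24,600.00 = £39,025.5457…
Balance at month 8: £39,025.5457… × (1 + 0.0115)^5 = £41,321.7228…
After £18,400.00 payment: £41,321.7228… − £18,400.00 = £22,921.7228…
Balance at month 13: £22,921.7228… × (1 + 0.0115)^5 = £24,270.3865…
Penalty: 13 × 1.75% × £61,480.00 = £13,986.70
Final settlement = outstanding balance + penalty = £24,270.3865… + £13,986.70 = £38,257.09

£38,257.09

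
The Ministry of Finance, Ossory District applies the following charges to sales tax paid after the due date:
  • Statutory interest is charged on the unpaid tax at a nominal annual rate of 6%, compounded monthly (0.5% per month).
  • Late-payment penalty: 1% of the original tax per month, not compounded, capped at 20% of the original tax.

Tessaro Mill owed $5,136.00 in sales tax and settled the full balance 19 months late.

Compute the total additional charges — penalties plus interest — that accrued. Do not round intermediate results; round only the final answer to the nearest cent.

$1,486.35

Penalty: 19 × 1% × $5,136.00 = $975.84 (below the 20% cap of $1,027.20)
Interest: $5,136.00 × ((1 + 0.005)^19 − 1) = $5,136.00 × 0.0993986… = $510.5111…
Penalties + interest = $975.8400 + $510.5111… = $1,486.35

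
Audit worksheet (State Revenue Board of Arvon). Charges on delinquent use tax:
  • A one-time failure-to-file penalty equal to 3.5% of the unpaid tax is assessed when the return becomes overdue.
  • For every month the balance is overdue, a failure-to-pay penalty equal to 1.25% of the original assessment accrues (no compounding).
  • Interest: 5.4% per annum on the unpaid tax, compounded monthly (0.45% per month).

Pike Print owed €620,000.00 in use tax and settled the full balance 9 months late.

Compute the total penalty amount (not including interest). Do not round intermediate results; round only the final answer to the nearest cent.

Failure-to-file penalty: 3.5% × €620,000.00 = €21,700.00
Failure-to-pay penalty = 1.25% × €620,000.00 × 9 mo = €69,750.00
Total penalty = €21,700.00 + €69,750.00 = €91,450.00

€91,450.00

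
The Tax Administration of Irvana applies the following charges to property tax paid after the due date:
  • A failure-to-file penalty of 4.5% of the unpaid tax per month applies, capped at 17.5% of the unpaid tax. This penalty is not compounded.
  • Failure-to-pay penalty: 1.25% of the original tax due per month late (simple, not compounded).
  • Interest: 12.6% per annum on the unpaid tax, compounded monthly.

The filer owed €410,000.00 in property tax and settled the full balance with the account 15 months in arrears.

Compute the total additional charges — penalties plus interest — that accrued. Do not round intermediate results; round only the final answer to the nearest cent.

€218,169.18

Failure-to-file: 15 × 4.5% × €410,000.00 = €276,750.00, capped at 17.5% × €410,000.00 = €71,750.00
Failure-to-pay penalty = 1.25% × €410,000.00 × 15 mo = €76,875.00
Interest (12.6%/yr ÷ 12 = 1.05%/month): €410,000.00 × ((1 + 0.0105)^15 − 1) = €69,544.1800…
Penalties + interest = €148,625.0000 + €69,544.1800… = €218,169.18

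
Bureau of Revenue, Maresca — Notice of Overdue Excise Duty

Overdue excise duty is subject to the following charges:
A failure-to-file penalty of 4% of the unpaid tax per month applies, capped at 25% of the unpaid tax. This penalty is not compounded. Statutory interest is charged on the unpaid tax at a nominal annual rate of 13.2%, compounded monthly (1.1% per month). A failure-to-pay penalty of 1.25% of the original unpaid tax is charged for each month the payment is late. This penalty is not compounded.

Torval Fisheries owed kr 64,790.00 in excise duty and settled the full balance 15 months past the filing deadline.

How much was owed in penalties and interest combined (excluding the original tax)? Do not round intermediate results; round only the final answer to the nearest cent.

kr 39,899.70

Failure-to-file: 15 × 4% × kr 64,790.00 = kr 38,874.00, capped at 25% × kr 64,790.00 = kr 16,197.50
Failure-to-pay penalty: 15 × 1.25% × kr 64,790.00 = kr 12,148.13…
Interest: kr 64,790.00 × ((1 + 0.011)^15 − 1) = kr 64,790.00 × 0.1783311… = kr 11,554.0708…
Penalties + interest = kr 28,345.6250 + kr 11,554.0708… = kr 39,899.70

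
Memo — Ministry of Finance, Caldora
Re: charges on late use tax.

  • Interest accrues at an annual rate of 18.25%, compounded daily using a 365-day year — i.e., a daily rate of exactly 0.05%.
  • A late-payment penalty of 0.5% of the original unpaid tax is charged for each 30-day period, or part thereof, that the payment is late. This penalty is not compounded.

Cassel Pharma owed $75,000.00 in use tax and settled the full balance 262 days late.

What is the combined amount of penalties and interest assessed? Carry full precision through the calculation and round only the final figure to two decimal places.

$13,869.78

Penalty periods: ⌈262/30⌉ = 9; penalty = 9 × 0.5% × $75,000.00 = $3,375.00
Interest: $75,000.00 × ((1 + 0.0005)^262 − 1) = $75,000.00 × 0.13993046… = $10,494.7845…
Penalties + interest = $3,375.0000 + $10,494.7845… = $13,869.78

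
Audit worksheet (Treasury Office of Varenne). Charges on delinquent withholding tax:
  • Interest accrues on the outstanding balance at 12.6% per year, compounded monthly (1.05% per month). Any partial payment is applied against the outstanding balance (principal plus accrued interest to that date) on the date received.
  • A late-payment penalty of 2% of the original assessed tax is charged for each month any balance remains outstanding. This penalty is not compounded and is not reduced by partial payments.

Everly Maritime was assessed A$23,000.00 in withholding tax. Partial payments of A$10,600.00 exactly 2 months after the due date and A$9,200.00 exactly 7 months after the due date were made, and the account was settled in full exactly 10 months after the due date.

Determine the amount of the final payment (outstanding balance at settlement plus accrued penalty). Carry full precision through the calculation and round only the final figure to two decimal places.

A$9,115.69

Balance at month 2: A$23,000.0000 × (1 + 0.0105)^2 = A$23,485.5358…
After A$10,600.00 payment: A$23,485.5358… − A$10,600.00 = A$12,885.5358…
Balance at month 7: A$12,885.5358… × (1 + 0.0105)^5 = A$13,576.3826…
After A$9,200.00 payment: A$13,576.3826… − A$9,200.00 = A$4,376.3826…
Balance at month 10: A$4,376.3826… × (1 + 0.0105)^3 = A$4,515.6912…
Penalty: 10 × 2% × A$23,000.00 = A$4,600.00
Final settlement = outstanding balance + penalty = A$4,515.6912… + A$4,600.00 = A$9,115.69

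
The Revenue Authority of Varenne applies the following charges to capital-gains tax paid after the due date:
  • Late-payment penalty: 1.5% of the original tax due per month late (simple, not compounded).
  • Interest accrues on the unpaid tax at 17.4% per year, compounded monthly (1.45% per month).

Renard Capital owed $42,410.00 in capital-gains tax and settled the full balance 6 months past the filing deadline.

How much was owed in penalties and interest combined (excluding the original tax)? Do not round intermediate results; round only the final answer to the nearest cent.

$7,642.93

Late-payment penalty = 1.5% × $42,410.00 × 6 mo = $3,816.90
Interest: $42,410.00 × ((1 + 0.0145)^6 − 1) = $42,410.00 × 0.0902154… = $3,826.0347…
Penalties + interest = $3,816.9000 + $3,826.0347… = $7,642.93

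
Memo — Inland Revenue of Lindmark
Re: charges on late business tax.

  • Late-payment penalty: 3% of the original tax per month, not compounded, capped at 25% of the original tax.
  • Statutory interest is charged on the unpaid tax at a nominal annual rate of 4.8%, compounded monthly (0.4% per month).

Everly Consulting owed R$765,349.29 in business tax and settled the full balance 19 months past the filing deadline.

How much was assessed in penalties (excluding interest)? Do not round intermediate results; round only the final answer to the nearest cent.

R$191,337.32

Penalty (uncapped): 19 × 3% × R$765,349.29 = R$436,249.10…; cap = 25% × R$765,349.29 = R$191,337.32… → penalty = R$191,337.32…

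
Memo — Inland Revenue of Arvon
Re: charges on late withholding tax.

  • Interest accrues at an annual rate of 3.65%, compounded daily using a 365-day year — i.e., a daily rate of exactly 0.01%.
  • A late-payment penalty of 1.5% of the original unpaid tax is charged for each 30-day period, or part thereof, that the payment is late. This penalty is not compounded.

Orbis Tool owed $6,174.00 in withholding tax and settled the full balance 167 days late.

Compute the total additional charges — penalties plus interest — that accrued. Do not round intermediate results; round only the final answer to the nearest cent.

Penalty periods: ⌈167/30⌉ = 6; penalty = 6 × 1.5% × $6,174.00 = $555.66
Interest: $6,174.00 × ((1 + 0.0001)^167 − 1) = $6,174.00 × 0.01683938… = $103.9663…
Penalties + interest = $555.6600 + $103.9663… = $659.63

$659.63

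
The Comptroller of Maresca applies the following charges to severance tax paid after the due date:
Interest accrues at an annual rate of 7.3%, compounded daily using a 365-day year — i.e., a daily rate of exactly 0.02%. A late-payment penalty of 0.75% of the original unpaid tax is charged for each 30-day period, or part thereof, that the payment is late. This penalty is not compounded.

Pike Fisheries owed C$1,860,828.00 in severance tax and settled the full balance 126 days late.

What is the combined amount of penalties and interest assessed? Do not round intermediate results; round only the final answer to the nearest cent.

C$117,264.95

Penalty periods: ⌈126/30⌉ = 5; penalty = 5 × 0.75% × C$1,860,828.00 = C$69,781.05
Interest: C$1,860,828.00 × ((1 + 0.0002)^126 − 1) = C$1,860,828.00 × 0.02551762… = C$47,483.9020…
Penalties + interest = C$69,781.0500 + C$47,483.9020… = C$117,264.95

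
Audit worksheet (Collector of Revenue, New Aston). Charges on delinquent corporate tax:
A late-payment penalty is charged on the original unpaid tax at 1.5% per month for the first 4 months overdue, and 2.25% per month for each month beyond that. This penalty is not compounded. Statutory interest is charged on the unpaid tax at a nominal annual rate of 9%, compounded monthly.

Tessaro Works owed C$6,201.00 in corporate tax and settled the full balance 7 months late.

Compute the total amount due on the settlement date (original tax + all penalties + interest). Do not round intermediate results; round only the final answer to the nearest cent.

Penalty, months 1–4: 4 × 1.5% × C$6,201.00 = C$372.06
Penalty, months 5–7: 3 × 2.25% × C$6,201.00 = C$418.57…
Interest (9%/yr ÷ 12 = 0.75%/month): C$6,201.00 × ((1 + 0.0075)^7 − 1) = C$332.9697…
Total = C$6,201.00 + C$790.6275 + C$332.9697… = C$7,324.60

C$7,324.60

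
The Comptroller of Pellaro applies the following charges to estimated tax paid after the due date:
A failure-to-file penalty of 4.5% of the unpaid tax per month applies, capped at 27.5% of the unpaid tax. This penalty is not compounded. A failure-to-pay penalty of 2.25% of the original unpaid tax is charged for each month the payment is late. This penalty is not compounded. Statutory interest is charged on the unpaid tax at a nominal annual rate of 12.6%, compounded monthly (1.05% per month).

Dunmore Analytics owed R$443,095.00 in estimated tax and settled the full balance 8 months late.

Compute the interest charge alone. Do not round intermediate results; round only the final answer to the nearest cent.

R$38,616.92

Interest: R$443,095.00 × ((1 + 0.0105)^8 − 1) = R$443,095.00 × 0.0871527… = R$38,616.9190…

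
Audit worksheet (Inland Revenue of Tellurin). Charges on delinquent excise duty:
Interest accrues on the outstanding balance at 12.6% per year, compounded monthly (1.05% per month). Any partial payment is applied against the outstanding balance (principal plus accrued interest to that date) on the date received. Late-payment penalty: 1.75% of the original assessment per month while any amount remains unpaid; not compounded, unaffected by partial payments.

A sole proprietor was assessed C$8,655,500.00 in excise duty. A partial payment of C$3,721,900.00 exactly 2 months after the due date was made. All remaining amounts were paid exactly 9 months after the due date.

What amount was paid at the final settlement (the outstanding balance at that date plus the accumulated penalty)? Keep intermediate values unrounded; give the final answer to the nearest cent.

C$6,867,665.57

Balance at month 2: C$8,655,500.0000 × (1 + 0.0105)^2 = C$8,838,219.7689…
After C$3,721,900.00 payment: C$8,838,219.7689… − C$3,721,900.00 = C$5,116,319.7689…
Balance at month 9: C$5,116,319.7689… × (1 + 0.0105)^7 = C$5,504,424.3189…
Penalty: 9 × 1.75% × C$8,655,500.00 = C$1,363,241.25
Final settlement = outstanding balance + penalty = C$5,504,424.3189… + C$1,363,241.25 = C$6,867,665.57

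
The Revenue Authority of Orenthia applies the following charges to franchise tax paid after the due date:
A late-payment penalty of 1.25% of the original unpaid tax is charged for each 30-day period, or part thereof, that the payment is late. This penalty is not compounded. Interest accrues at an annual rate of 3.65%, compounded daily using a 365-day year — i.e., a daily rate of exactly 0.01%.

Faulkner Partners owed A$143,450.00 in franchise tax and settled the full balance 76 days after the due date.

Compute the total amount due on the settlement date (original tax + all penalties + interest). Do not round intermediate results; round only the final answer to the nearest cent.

Penalty periods: ⌈76/30⌉ = 3; penalty = 3 × 1.25% × A$143,450.00 = A$5,379.38…
Interest: A$143,450.00 × ((1 + 0.0001)^76 − 1) = A$143,450.00 × 0.00762857… = A$1,094.3184…
Total = A$143,450.00 + A$5,379.3750 + A$1,094.3184… = A$149,923.69

A$149,923.69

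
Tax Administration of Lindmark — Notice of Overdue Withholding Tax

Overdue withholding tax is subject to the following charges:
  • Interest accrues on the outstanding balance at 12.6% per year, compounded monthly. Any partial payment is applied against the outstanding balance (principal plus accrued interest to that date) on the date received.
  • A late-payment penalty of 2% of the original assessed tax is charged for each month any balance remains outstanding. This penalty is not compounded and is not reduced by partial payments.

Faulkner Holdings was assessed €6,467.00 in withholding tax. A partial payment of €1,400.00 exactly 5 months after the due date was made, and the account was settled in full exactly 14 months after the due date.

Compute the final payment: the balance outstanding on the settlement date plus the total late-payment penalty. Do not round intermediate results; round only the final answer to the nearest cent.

€7,758.10

Monthly rate = 12.6% ÷ 12 = 1.05%
Balance at month 5: €6,467.0000 × (1 + 0.0105)^5 = €6,813.7226…
After €1,400.00 payment: €6,813.7226… − €1,400.00 = €5,413.7226…
Balance at month 14: €5,413.7226… × (1 + 0.0105)^9 = €5,947.3413…
Penalty: 14 × 2% × €6,467.00 = €1,810.76
Final settlement = outstanding balance + penalty = €5,947.3413… + €1,810.76 = €7,758.10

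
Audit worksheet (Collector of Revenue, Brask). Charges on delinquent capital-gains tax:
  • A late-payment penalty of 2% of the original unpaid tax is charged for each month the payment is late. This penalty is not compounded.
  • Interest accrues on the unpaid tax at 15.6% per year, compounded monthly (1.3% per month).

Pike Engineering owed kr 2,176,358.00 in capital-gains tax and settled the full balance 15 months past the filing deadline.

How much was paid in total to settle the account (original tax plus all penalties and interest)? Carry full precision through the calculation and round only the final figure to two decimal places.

kr 3,294,537.57

Late-payment penalty = 2% × kr 2,176,358.00 × 15 mo = kr 652,907.40
Interest: kr 2,176,358.00 × ((1 + 0.013)^15 − 1) = kr 2,176,358.00 × 0.2137848… = kr 465,272.1734…
Total = kr 2,176,358.00 + kr 652,907.4000 + kr 465,272.1734… = kr 3,294,537.57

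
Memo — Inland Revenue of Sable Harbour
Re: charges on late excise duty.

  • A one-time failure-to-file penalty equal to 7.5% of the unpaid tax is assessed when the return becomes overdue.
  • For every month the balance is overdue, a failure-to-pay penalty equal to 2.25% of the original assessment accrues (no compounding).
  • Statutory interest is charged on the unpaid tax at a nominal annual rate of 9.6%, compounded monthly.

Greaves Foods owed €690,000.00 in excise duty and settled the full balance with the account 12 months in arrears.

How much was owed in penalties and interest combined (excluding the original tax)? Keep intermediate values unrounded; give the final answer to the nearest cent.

€307,283.70

Failure-to-file penalty: 7.5% × €690,000.00 = €51,750.00
Failure-to-pay penalty: 12 × 2.25% × €690,000.00 = €186,300.00
Interest (9.6%/yr ÷ 12 = 0.8%/month): €690,000.00 × ((1 + 0.008)^12 − 1) = €69,233.6987…
Penalties + interest = €238,050.0000 + €69,233.6987… = €307,283.70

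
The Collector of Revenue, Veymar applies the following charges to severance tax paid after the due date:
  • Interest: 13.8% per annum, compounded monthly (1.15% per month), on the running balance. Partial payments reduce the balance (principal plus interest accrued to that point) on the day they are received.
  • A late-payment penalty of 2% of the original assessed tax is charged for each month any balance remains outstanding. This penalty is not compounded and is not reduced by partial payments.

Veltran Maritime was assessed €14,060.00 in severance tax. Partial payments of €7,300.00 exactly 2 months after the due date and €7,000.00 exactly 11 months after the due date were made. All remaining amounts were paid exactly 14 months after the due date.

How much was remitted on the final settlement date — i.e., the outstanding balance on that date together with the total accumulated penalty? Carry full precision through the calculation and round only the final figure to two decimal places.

Balance at month 2: €14,060.0000 × (1 + 0.0115)^2 = €14,385.2394…
After €7,300.00 payment: €14,385.2394… − €7,300.00 = €7,085.2394…
Balance at month 11: €7,085.2394… × (1 + 0.0115)^9 = €7,853.2155…
After €7,000.00 payment: €7,853.2155… − €7,000.00 = €853.2155…
Balance at month 14: €853.2155… × (1 + 0.0115)^3 = €882.9912…
Penalty: 14 × 2% × €14,060.00 = €3,936.80
Final settlement = outstanding balance + penalty = €882.9912… + €3,936.80 = €4,819.79

€4,819.79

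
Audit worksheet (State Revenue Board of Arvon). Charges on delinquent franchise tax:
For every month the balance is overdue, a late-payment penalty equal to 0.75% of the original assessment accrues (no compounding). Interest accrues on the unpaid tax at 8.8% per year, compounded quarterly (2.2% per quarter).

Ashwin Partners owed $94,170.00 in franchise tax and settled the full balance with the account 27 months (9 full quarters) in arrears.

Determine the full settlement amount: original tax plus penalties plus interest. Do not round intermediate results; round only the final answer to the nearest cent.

$133,612.97

Late-payment penalty: 27 × 0.75% × $94,170.00 = $19,069.43…
Interest: $94,170.00 × ((1 + 0.022)^9 − 1) = $94,170.00 × 0.2163486… = $20,373.5483…
Total = $94,170.00 + $19,069.4250 + $20,373.5483… = $133,612.97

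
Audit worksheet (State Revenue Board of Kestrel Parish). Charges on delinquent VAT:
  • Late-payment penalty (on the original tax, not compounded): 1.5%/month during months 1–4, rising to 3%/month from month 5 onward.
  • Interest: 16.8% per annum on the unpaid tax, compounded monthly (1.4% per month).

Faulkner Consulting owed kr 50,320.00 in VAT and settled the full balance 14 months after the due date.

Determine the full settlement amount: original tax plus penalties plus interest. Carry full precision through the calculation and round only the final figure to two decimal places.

kr 79,247.68

Penalty, months 1–4: 4 × 1.5% × kr 50,320.00 = kr 3,019.20
Penalty, months 5–14: 10 × 3% × kr 50,320.00 = kr 15,096.00
Interest: kr 50,320.00 × ((1 + 0.014)^14 − 1) = kr 50,320.00 × 0.2148744… = kr 10,812.4783…
Total = kr 50,320.00 + kr 18,115.2000 + kr 10,812.4783… = kr 79,247.68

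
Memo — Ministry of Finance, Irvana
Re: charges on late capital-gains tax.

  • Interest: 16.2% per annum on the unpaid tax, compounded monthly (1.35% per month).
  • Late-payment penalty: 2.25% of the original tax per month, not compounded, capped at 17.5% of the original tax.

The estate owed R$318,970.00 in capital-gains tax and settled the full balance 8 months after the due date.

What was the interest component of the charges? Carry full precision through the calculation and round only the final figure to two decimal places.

R$36,121.16

Interest: R$318,970.00 × ((1 + 0.0135)^8 − 1) = R$318,970.00 × 0.1132431… = R$36,121.1616…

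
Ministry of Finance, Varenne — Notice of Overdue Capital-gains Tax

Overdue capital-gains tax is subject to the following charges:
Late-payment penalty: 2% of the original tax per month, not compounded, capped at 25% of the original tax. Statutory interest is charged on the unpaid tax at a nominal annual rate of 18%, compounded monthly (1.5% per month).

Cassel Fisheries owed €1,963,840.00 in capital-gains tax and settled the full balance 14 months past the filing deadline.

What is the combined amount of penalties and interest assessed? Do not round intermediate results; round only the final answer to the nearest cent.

€946,091.17

Penalty (uncapped): 14 × 2% × €1,963,840.00 = €549,875.20; cap = 25% × €1,963,840.00 = €490,960.00 → penalty = €490,960.00
Interest: €1,963,840.00 × ((1 + 0.015)^14 − 1) = €1,963,840.00 × 0.2317557… = €455,131.1742…
Penalties + interest = €490,960.0000 + €455,131.1742… = €946,091.17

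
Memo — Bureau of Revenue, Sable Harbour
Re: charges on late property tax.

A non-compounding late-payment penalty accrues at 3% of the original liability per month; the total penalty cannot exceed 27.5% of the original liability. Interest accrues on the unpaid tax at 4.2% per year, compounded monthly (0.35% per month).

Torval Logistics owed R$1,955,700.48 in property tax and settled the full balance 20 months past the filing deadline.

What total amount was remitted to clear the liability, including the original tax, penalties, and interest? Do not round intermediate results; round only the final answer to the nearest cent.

Penalty (uncapped): 20 × 3% × R$1,955,700.48 = R$1,173,420.29…; cap = 27.5% × R$1,955,700.48 = R$537,817.63… → penalty = R$537,817.63…
Interest: R$1,955,700.48 × ((1 + 0.0035)^20 − 1) = R$1,955,700.48 × 0.0723771… = R$141,547.9542…
Total = R$1,955,700.48 + R$537,817.6320 + R$141,547.9542… = R$2,635,066.07

R$2,635,066.07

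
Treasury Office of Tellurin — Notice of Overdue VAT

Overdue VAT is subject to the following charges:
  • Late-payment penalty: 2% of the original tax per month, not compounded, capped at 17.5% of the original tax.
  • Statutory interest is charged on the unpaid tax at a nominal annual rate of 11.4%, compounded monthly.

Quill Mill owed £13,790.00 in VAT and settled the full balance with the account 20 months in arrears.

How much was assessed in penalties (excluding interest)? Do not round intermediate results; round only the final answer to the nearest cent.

Penalty (uncapped): 20 × 2% × £13,790.00 = £5,516.00; cap = 17.5% × £13,790.00 = £2,413.25 → penalty = £2,413.25

£2,413.25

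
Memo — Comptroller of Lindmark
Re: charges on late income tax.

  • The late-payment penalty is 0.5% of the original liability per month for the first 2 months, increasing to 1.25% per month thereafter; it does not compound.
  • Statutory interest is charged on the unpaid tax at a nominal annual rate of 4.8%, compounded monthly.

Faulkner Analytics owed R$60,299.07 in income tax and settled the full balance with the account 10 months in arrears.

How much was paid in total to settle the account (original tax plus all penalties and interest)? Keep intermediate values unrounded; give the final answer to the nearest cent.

R$69,387.81

Penalty, months 1–2: 2 × 0.5% × R$60,299.07 = R$602.99…
Penalty, months 3–10: 8 × 1.25% × R$60,299.07 = R$6,029.91…
Interest (4.8%/yr ÷ 12 = 0.4%/month): R$60,299.07 × ((1 + 0.004)^10 − 1) = R$2,455.8445…
Total = R$60,299.07 + R$6,632.8977 + R$2,455.8445… = R$69,387.81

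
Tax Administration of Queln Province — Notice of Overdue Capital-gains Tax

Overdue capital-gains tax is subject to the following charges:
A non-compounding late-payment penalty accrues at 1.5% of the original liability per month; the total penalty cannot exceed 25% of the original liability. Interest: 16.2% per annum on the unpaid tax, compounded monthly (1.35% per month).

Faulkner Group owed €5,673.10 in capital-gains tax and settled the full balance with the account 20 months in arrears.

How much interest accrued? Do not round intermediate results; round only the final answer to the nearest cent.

€1,745.05

Interest: €5,673.10 × ((1 + 0.0135)^20 − 1) = €5,673.10 × 0.3076004… = €1,745.0481…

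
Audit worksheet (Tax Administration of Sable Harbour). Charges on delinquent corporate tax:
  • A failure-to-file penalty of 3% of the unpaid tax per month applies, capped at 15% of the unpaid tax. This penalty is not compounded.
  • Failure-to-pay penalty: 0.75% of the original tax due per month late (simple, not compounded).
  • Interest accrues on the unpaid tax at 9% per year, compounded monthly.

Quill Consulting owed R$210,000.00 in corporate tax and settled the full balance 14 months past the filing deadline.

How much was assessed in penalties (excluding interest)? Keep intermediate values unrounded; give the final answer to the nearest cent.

R$53,550.00

Failure-to-file: 14 × 3% × R$210,000.00 = R$88,200.00, capped at 15% × R$210,000.00 = R$31,500.00
Failure-to-pay penalty = 0.75% × R$210,000.00 × 14 mo = R$22,050.00
Total penalty = R$31,500.00 + R$22,050.00 = R$53,550.00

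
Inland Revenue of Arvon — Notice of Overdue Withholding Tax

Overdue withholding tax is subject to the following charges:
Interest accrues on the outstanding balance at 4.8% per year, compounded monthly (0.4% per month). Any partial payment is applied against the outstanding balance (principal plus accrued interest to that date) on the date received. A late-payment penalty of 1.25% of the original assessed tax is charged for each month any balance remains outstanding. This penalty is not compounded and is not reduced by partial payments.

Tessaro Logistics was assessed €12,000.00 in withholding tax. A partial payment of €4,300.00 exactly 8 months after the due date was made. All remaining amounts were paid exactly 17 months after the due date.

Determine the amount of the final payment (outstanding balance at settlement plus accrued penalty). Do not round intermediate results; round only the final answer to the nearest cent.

Balance at month 8: €12,000.0000 × (1 + 0.004)^8 = €12,389.4192…
After €4,300.00 payment: €12,389.4192… − €4,300.00 = €8,089.4192…
Balance at month 17: €8,089.4192… × (1 + 0.004)^9 = €8,385.3416…
Penalty: 17 × 1.25% × €12,000.00 = €2,550.00
Final settlement = outstanding balance + penalty = €8,385.3416… + €2,550.00 = €10,935.34

€10,935.34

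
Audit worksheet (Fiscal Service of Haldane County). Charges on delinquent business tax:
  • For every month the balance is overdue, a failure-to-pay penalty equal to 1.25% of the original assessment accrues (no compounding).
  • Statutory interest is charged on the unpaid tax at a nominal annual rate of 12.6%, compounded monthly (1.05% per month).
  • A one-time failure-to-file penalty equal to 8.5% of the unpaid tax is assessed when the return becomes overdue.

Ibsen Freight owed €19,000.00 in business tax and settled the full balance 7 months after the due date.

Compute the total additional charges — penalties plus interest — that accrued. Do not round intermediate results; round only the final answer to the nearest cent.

Failure-to-file penalty: 8.5% × €19,000.00 = €1,615.00
Failure-to-pay penalty = 1.25% × €19,000.00 × 7 mo = €1,662.50
Interest: €19,000.00 × ((1 + 0.0105)^7 − 1) = €19,000.00 × 0.0758562… = €1,441.2677…
Penalties + interest = €3,277.5000 + €1,441.2677… = €4,718.77

€4,718.77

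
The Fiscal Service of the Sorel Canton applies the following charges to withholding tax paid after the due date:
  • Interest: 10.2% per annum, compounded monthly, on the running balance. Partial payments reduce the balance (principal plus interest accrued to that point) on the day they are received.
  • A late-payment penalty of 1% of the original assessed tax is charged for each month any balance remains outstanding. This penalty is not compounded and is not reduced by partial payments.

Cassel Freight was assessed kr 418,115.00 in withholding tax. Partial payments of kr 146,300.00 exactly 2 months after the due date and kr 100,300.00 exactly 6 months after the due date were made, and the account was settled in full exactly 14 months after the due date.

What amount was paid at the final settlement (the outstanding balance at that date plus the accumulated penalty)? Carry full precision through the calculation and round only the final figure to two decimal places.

kr 259,984.30

Monthly rate = 10.2% ÷ 12 = 0.85%
Balance at month 2: kr 418,115.0000 × (1 + 0.0085)^2 = kr 425,253.1638…
After kr 146,300.00 payment: kr 425,253.1638… − kr 146,300.00 = kr 278,953.1638…
Balance at month 6: kr 278,953.1638… × (1 + 0.0085)^4 = kr 288,559.1843…
After kr 100,300.00 payment: kr 288,559.1843… − kr 100,300.00 = kr 188,259.1843…
Balance at month 14: kr 188,259.1843… × (1 + 0.0085)^8 = kr 201,448.2008…
Penalty: 14 × 1% × kr 418,115.00 = kr 58,536.10
Final settlement = outstanding balance + penalty = kr 201,448.2008… + kr 58,536.10 = kr 259,984.30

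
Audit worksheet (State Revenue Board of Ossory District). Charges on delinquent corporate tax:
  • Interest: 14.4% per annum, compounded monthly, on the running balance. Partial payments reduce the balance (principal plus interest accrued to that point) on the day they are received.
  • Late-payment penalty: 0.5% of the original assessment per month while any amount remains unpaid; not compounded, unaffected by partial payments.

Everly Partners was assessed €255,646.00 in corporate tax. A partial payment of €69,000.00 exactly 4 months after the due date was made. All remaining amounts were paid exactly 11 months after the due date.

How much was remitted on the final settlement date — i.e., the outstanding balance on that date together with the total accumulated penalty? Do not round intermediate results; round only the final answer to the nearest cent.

€230,542.31

Monthly rate = 14.4% ÷ 12 = 1.2%
Balance at month 4: €255,646.0000 × (1 + 0.012)^4 = €268,139.6585…
After €69,000.00 payment: €268,139.6585… − €69,000.00 = €199,139.6585…
Balance at month 11: €199,139.6585… × (1 + 0.012)^7 = €216,481.7776…
Penalty: 11 × 0.5% × €255,646.00 = €14,060.53
Final settlement = outstanding balance + penalty = €216,481.7776… + €14,060.53 = €230,542.31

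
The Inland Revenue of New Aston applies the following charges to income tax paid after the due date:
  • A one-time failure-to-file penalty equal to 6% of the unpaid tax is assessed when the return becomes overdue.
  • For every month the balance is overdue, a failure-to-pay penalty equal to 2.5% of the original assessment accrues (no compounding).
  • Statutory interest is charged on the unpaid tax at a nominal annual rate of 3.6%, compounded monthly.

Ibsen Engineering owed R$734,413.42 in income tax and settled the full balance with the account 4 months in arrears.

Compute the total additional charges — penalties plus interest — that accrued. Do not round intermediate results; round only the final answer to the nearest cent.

R$126,358.85

Failure-to-file penalty: 6% × R$734,413.42 = R$44,064.81…
Failure-to-pay penalty: 4 × 2.5% × R$734,413.42 = R$73,441.34…
Interest (3.6%/yr ÷ 12 = 0.3%/month): R$734,413.42 × ((1 + 0.003)^4 − 1) = R$8,852.6987…
Penalties + interest = R$117,506.1472 + R$8,852.6987… = R$126,358.85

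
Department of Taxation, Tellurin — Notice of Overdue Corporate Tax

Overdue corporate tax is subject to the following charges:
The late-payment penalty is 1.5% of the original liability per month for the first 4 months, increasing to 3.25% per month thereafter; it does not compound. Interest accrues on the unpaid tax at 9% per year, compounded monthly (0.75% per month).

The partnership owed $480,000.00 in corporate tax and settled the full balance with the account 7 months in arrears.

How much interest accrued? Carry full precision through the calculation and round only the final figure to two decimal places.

$25,774.14

Interest: $480,000.00 × ((1 + 0.0075)^7 − 1) = $480,000.00 × 0.0536961… = $25,774.1409…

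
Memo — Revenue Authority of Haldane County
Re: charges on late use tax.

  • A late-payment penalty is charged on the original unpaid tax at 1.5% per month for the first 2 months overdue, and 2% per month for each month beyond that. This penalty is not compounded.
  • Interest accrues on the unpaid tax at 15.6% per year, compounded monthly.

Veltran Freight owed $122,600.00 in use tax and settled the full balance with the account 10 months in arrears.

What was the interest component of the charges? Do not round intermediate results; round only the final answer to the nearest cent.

$16,903.44

Interest (15.6%/yr ÷ 12 = 1.3%/month): $122,600.00 × ((1 + 0.013)^10 − 1) = $16,903.4422…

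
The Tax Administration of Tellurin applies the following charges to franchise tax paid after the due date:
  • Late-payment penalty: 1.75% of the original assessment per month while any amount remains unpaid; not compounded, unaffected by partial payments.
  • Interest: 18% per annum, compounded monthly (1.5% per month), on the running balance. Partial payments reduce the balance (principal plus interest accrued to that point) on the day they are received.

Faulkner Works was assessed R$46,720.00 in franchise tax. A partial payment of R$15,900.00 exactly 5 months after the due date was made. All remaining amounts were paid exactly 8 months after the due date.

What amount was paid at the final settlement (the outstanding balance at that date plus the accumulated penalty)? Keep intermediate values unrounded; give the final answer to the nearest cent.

R$42,544.25

Balance at month 5: R$46,720.0000 × (1 + 0.015)^5 = R$50,330.7087…
After R$15,900.00 payment: R$50,330.7087… − R$15,900.00 = R$34,430.7087…
Balance at month 8: R$34,430.7087… × (1 + 0.015)^3 = R$36,003.4475…
Penalty: 8 × 1.75% × R$46,720.00 = R$6,540.80
Final settlement = outstanding balance + penalty = R$36,003.4475… + R$6,540.80 = R$42,544.25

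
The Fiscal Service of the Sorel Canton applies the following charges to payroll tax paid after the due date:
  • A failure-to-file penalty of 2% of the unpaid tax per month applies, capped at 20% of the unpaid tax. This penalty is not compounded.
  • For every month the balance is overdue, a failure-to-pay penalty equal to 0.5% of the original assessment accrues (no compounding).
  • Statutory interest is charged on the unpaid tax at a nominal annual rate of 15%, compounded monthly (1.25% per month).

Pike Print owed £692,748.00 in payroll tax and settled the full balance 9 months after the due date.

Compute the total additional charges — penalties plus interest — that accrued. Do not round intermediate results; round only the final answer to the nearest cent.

£237,814.97

Failure-to-file: 9 × 2% × £692,748.00 = £124,694.64 (under the 20% cap)
Failure-to-pay penalty: 9 × 0.5% × £692,748.00 = £31,173.66
Interest: £692,748.00 × ((1 + 0.0125)^9 − 1) = £692,748.00 × 0.1182922… = £81,946.6693…
Penalties + interest = £155,868.3000 + £81,946.6693… = £237,814.97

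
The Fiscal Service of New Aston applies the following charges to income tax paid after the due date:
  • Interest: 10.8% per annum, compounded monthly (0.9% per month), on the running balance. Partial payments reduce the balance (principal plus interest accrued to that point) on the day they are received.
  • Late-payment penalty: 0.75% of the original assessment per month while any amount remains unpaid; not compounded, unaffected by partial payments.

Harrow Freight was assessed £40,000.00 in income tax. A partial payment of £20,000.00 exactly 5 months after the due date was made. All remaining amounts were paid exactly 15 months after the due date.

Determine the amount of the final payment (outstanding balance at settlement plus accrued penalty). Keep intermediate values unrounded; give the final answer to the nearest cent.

£28,379.16

Balance at month 5: £40,000.0000 × (1 + 0.009)^5 = £41,832.6929…
After £20,000.00 payment: £41,832.6929… − £20,000.00 = £21,832.6929…
Balance at month 15: £21,832.6929… × (1 + 0.009)^10 = £23,879.1558…
Penalty: 15 × 0.75% × £40,000.00 = £4,500.00
Final settlement = outstanding balance + penalty = £23,879.1558… + £4,500.00 = £28,379.16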